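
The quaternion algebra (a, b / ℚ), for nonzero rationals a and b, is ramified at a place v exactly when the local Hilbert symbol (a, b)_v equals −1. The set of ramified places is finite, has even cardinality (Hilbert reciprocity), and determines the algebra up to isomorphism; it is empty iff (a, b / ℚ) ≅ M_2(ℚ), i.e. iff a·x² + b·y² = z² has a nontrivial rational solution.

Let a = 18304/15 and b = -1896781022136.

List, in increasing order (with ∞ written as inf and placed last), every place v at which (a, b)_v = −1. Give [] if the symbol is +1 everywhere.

[7, 11]

(a, b) ≡ (4290, -14) mod (ℚ^×)²; places V = {2, 3, 5, 7, 11, 13, ∞}.
(a,b)_3: α=-1, u≡2; β=4, v≡1 (mod 3); (2|3)=-1, (1|3)=+1; sign (−1)^0·-1^4·+1^-1 = +1.
(a,b)_5: α=-1, u≡3; β=0, v≡4 (mod 5); (3|5)=-1, (4|5)=+1; sign (−1)^0·-1^0·+1^-1 = +1.
(a,b)_13: α=1, u≡2; β=4, v≡3 (mod 13); (2|13)=-1, (3|13)=+1; sign (−1)^0·-1^4·+1^1 = +1.
(a,b)_11: α=1, u≡9; β=4, v≡2 (mod 11); (9|11)=+1, (2|11)=-1; sign (−1)^0·+1^4·-1^1 = -1.
(a,b)_7: α=0, u≡6; β=1, v≡5 (mod 7); (6|7)=-1, (5|7)=-1; sign (−1)^0·-1^1·-1^0 = -1.
(a,b)_∞: sgn(4290)=+, sgn(-14)=−, so +1.
(a,b)_2: α=7, β=3; u≡1, v≡1 (mod 8); ε(u)ε(v)=0·0, αω(v)=7·0, βω(u)=3·0; sum ≡ 0  ⇒  +1.
|Ram(4290, -14)| = 2, even; anisotropic at {7, 11}.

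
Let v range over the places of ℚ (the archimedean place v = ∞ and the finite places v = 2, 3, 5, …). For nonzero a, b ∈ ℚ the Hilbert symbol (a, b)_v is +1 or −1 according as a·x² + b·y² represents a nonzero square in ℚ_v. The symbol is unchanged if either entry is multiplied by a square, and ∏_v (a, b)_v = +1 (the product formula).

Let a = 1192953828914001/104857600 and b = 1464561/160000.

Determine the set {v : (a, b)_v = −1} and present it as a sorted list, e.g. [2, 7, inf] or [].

Mod squares: a ≡ 405449, b ≡ 41. Check v ∈ {∞, 2, 3, 5, 7, 11, 29, 31, 41}.
v=29: a=29^1·(≡8), b=29^0·(≡17) mod 29; (8|29)=-1, (17|29)=-1; (−1)^{1·0·14}·(-1)^0·(-1)^1 = -1.
v=∞: 405449 > 0 and 41 > 0  ⇒  (a,b)_∞ = +1.
v=2: v_2(a)=-22, v_2(b)=-8; units ≡ 1, 1 (mod 8); ε·ε+αω+βω = 0·0+-22·0+-8·0 ≡ 0  ⇒  (a,b)_2 = +1.
v=11: a=11^1·(≡3), b=11^0·(≡2) mod 11; (3|11)=+1, (2|11)=-1; (−1)^{1·0·5}·(+1)^0·(-1)^1 = -1.
v=5: a=5^-2·(≡4), b=5^-4·(≡1) mod 5; (4|5)=+1, (1|5)=+1; (−1)^{-2·-4·2}·(+1)^-4·(+1)^-2 = +1.
v=31: a=31^1·(≡10), b=31^0·(≡10) mod 31; (10|31)=+1, (10|31)=+1; (−1)^{1·0·15}·(+1)^0·(+1)^1 = +1.
v=41: a=41^3·(≡31), b=41^1·(≡37) mod 41; (31|41)=+1, (37|41)=+1; (−1)^{3·1·20}·(+1)^1·(+1)^3 = +1.
v=3: a=3^6·(≡2), b=3^6·(≡2) mod 3; (2|3)=-1, (2|3)=-1; (−1)^{6·6·1}·(-1)^6·(-1)^6 = +1.
v=7: a=7^4·(≡2), b=7^2·(≡6) mod 7; (2|7)=+1, (6|7)=-1; (−1)^{4·2·3}·(+1)^2·(-1)^4 = +1.
(405449, 41 / ℚ) ramifies at {11, 29}: a division algebra.

[11, 29]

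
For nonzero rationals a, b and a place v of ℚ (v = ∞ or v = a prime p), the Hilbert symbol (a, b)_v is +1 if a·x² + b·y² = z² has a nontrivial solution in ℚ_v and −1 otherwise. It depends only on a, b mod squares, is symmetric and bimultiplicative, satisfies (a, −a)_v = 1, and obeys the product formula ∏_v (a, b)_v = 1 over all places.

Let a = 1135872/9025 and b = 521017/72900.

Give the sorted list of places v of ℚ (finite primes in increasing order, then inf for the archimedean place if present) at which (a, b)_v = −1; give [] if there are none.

Mod squares: a ≡ 493, b ≡ 217. Check v ∈ {∞, 2, 3, 5, 7, 17, 19, 29, 31}.
v=29: a=29^1·(≡3), b=29^0·(≡14) mod 29; (3|29)=-1, (14|29)=-1; (−1)^{1·0·14}·(-1)^0·(-1)^1 = -1.
v=7: a=7^0·(≡5), b=7^5·(≡5) mod 7; (5|7)=-1, (5|7)=-1; (−1)^{0·5·3}·(-1)^5·(-1)^0 = -1.
v=5: a=5^-2·(≡2), b=5^-2·(≡2) mod 5; (2|5)=-1, (2|5)=-1; (−1)^{-2·-2·2}·(-1)^-2·(-1)^-2 = +1.
v=17: a=17^1·(≡14), b=17^0·(≡13) mod 17; (14|17)=-1, (13|17)=+1; (−1)^{1·0·8}·(-1)^0·(+1)^1 = +1.
v=31: a=31^0·(≡8), b=31^1·(≡28) mod 31; (8|31)=+1, (28|31)=+1; (−1)^{0·1·15}·(+1)^1·(+1)^0 = +1.
v=∞: 493 > 0 and 217 > 0  ⇒  (a,b)_∞ = +1.
v=3: a=3^2·(≡1), b=3^-6·(≡1) mod 3; (1|3)=+1, (1|3)=+1; (−1)^{2·-6·1}·(+1)^-6·(+1)^2 = +1.
v=2: v_2(a)=8, v_2(b)=-2; units ≡ 5, 1 (mod 8); ε·ε+αω+βω = 0·0+8·0+-2·1 ≡ 0  ⇒  (a,b)_2 = +1.
v=19: a=19^-2·(≡15), b=19^0·(≡13) mod 19; (15|19)=-1, (13|19)=-1; (−1)^{-2·0·9}·(-1)^0·(-1)^-2 = +1.
Ram(493, 217) = {7, 29}; no ℚ_7-point on the conic.

[7, 29]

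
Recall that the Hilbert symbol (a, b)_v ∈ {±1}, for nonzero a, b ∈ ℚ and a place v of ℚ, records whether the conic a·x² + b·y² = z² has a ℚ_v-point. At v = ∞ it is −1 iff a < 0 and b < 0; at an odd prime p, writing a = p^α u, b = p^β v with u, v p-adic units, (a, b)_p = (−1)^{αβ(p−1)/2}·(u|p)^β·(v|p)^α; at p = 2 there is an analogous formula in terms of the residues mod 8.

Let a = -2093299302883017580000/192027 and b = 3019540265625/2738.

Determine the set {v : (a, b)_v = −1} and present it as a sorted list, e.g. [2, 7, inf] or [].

Mod squares: a ≡ -25194, b ≡ 730626. Check v ∈ {∞, 2, 3, 5, 11, 13, 17, 19, 23, 29, 37, 41}.
v=2: v_2(a)=5, v_2(b)=-1; units ≡ 3, 1 (mod 8); ε·ε+αω+βω = 1·0+5·0+-1·1 ≡ 1  ⇒  (a,b)_2 = -1.
v=23: a=23^-2·(≡20), b=23^2·(≡9) mod 23; (20|23)=-1, (9|23)=+1; (−1)^{-2·2·11}·(-1)^2·(+1)^-2 = +1.
v=5: a=5^4·(≡1), b=5^6·(≡4) mod 5; (1|5)=+1, (4|5)=+1; (−1)^{4·6·2}·(+1)^6·(+1)^4 = +1.
v=17: a=17^3·(≡7), b=17^1·(≡4) mod 17; (7|17)=-1, (4|17)=+1; (−1)^{3·1·8}·(-1)^1·(+1)^3 = -1.
v=41: a=41^2·(≡33), b=41^0·(≡19) mod 41; (33|41)=+1, (19|41)=-1; (−1)^{2·0·20}·(+1)^0·(-1)^2 = +1.
v=11: a=11^-2·(≡7), b=11^0·(≡7) mod 11; (7|11)=-1, (7|11)=-1; (−1)^{-2·0·5}·(-1)^0·(-1)^-2 = +1.
v=29: a=29^2·(≡4), b=29^1·(≡5) mod 29; (4|29)=+1, (5|29)=+1; (−1)^{2·1·14}·(+1)^1·(+1)^2 = +1.
v=13: a=13^3·(≡3), b=13^1·(≡4) mod 13; (3|13)=+1, (4|13)=+1; (−1)^{3·1·6}·(+1)^1·(+1)^3 = +1.
v=19: a=19^3·(≡5), b=19^1·(≡1) mod 19; (5|19)=+1, (1|19)=+1; (−1)^{3·1·9}·(+1)^1·(+1)^3 = -1.
v=3: a=3^-1·(≡2), b=3^1·(≡2) mod 3; (2|3)=-1, (2|3)=-1; (−1)^{-1·1·1}·(-1)^1·(-1)^-1 = -1.
v=37: a=37^0·(≡10), b=37^-2·(≡23) mod 37; (10|37)=+1, (23|37)=-1; (−1)^{0·-2·18}·(+1)^-2·(-1)^0 = +1.
v=∞: -25194 < 0 and 730626 > 0  ⇒  (a,b)_∞ = +1.
Ram(-25194, 730626) = {2, 3, 17, 19}; no ℚ_2-point on the conic.

[2, 3, 17, 19]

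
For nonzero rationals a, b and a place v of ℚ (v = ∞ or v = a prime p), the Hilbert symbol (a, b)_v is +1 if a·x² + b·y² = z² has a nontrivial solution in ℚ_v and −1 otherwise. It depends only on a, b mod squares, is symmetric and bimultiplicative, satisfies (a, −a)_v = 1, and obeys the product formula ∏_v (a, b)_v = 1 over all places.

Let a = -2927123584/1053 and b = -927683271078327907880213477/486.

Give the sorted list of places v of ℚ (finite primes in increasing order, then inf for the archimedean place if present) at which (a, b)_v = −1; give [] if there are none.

[2, 3, 7, 23, 29, inf]

(a, b) ≡ (-100282, -2622) mod (ℚ^×)²; places V = {2, 3, 7, 11, 13, 19, 23, 29, ∞}.
(a,b)_11: α=2, u≡1; β=4, v≡6 (mod 11); (1|11)=+1, (6|11)=-1; sign (−1)^0·+1^4·-1^2 = +1.
(a,b)_∞: sgn(-100282)=−, sgn(-2622)=−, so -1.
(a,b)_2: α=7, β=-1; u≡3, v≡1 (mod 8); ε(u)ε(v)=1·0, αω(v)=7·0, βω(u)=-1·1; sum ≡ 1  ⇒  -1.
(a,b)_13: α=-1, u≡6; β=6, v≡1 (mod 13); (6|13)=-1, (1|13)=+1; sign (−1)^0·-1^6·+1^-1 = +1.
(a,b)_3: α=-4, u≡2; β=-5, v≡2 (mod 3); (2|3)=-1, (2|3)=-1; sign (−1)^0·-1^-5·-1^-4 = -1.
(a,b)_29: α=1, u≡5; β=4, v≡12 (mod 29); (5|29)=+1, (12|29)=-1; sign (−1)^0·+1^4·-1^1 = -1.
(a,b)_23: α=0, u≡22; β=1, v≡3 (mod 23); (22|23)=-1, (3|23)=+1; sign (−1)^0·-1^1·+1^0 = -1.
(a,b)_19: α=1, u≡1; β=3, v≡2 (mod 19); (1|19)=+1, (2|19)=-1; sign (−1)^1·+1^3·-1^1 = +1.
(a,b)_7: α=3, u≡5; β=6, v≡5 (mod 7); (5|7)=-1, (5|7)=-1; sign (−1)^0·-1^6·-1^3 = -1.
|Ram(-100282, -2622)| = 6, even; anisotropic at {2, 3, 7, 23, 29, ∞}.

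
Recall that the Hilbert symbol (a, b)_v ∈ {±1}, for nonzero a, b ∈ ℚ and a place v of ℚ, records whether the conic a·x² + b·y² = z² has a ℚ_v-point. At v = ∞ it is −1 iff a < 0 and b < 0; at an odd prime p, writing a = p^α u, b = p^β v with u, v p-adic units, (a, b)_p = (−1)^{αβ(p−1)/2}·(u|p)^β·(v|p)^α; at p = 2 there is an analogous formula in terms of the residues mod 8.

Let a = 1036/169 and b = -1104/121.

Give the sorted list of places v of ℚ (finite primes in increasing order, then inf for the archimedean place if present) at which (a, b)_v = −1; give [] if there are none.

[2, 37]

(a, b) ≡ (259, -69) mod (ℚ^×)²; places V = {2, 3, 7, 11, 13, 23, 37, ∞}.
(a,b)_11: α=0, u≡6; β=-2, v≡7 (mod 11); (6|11)=-1, (7|11)=-1; sign (−1)^0·-1^-2·-1^0 = +1.
(a,b)_∞: sgn(259)=+, sgn(-69)=−, so +1.
(a,b)_7: α=1, u≡1; β=0, v≡1 (mod 7); (1|7)=+1, (1|7)=+1; sign (−1)^0·+1^0·+1^1 = +1.
(a,b)_23: α=0, u≡3; β=1, v≡15 (mod 23); (3|23)=+1, (15|23)=-1; sign (−1)^0·+1^1·-1^0 = +1.
(a,b)_13: α=-2, u≡9; β=0, v≡10 (mod 13); (9|13)=+1, (10|13)=+1; sign (−1)^0·+1^0·+1^-2 = +1.
(a,b)_37: α=1, u≡26; β=0, v≡8 (mod 37); (26|37)=+1, (8|37)=-1; sign (−1)^0·+1^0·-1^1 = -1.
(a,b)_3: α=0, u≡1; β=1, v≡1 (mod 3); (1|3)=+1, (1|3)=+1; sign (−1)^0·+1^1·+1^0 = +1.
(a,b)_2: α=2, β=4; u≡3, v≡3 (mod 8); ε(u)ε(v)=1·1, αω(v)=2·1, βω(u)=4·1; sum ≡ 1  ⇒  -1.
(259, -69 / ℚ) ramifies at {2, 37}: a division algebra.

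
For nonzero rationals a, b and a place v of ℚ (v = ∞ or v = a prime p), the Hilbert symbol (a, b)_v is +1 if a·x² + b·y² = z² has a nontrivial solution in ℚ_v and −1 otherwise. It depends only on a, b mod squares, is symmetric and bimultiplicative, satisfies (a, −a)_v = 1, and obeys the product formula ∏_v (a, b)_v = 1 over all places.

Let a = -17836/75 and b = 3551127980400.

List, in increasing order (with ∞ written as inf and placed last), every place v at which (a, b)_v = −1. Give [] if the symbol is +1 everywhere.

[2, 11]

(a, b) ≡ (-273, 2431) mod (ℚ^×)²; places V = {2, 3, 5, 7, 11, 13, 17, ∞}.
(a,b)_5: α=-2, u≡3; β=2, v≡1 (mod 5); (3|5)=-1, (1|5)=+1; sign (−1)^0·-1^2·+1^-2 = +1.
(a,b)_7: α=3, u≡5; β=4, v≡4 (mod 7); (5|7)=-1, (4|7)=+1; sign (−1)^0·-1^4·+1^3 = +1.
(a,b)_3: α=-1, u≡2; β=2, v≡1 (mod 3); (2|3)=-1, (1|3)=+1; sign (−1)^0·-1^2·+1^-1 = +1.
(a,b)_11: α=0, u≡8; β=1, v≡3 (mod 11); (8|11)=-1, (3|11)=+1; sign (−1)^0·-1^1·+1^0 = -1.
(a,b)_13: α=1, u≡11; β=3, v≡7 (mod 13); (11|13)=-1, (7|13)=-1; sign (−1)^0·-1^3·-1^1 = +1.
(a,b)_17: α=0, u≡2; β=1, v≡10 (mod 17); (2|17)=+1, (10|17)=-1; sign (−1)^0·+1^1·-1^0 = +1.
(a,b)_2: α=2, β=4; u≡7, v≡7 (mod 8); ε(u)ε(v)=1·1, αω(v)=2·0, βω(u)=4·0; sum ≡ 1  ⇒  -1.
(a,b)_∞: sgn(-273)=−, sgn(2431)=+, so +1.
Ram(-273, 2431) = {2, 11}; no ℚ_2-point on the conic.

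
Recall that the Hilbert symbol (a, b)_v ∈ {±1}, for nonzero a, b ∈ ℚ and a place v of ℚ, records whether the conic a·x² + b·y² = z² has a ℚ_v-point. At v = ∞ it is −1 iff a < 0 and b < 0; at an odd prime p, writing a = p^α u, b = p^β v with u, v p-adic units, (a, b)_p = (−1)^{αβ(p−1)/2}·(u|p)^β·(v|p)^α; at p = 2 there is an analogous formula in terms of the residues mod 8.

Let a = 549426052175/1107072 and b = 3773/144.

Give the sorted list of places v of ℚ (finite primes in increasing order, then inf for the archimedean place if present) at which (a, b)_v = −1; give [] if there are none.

[2, 7]

Mod squares: a ≡ 286, b ≡ 77. Check v ∈ {∞, 2, 3, 5, 7, 11, 13, 23, 31}.
v=31: a=31^-2·(≡18), b=31^0·(≡29) mod 31; (18|31)=+1, (29|31)=-1; (−1)^{-2·0·15}·(+1)^0·(-1)^-2 = +1.
v=∞: 286 > 0 and 77 > 0  ⇒  (a,b)_∞ = +1.
v=5: a=5^2·(≡1), b=5^0·(≡2) mod 5; (1|5)=+1, (2|5)=-1; (−1)^{2·0·2}·(+1)^0·(-1)^2 = +1.
v=3: a=3^-2·(≡1), b=3^-2·(≡2) mod 3; (1|3)=+1, (2|3)=-1; (−1)^{-2·-2·1}·(+1)^-2·(-1)^-2 = +1.
v=23: a=23^2·(≡15), b=23^0·(≡4) mod 23; (15|23)=-1, (4|23)=+1; (−1)^{2·0·11}·(-1)^0·(+1)^2 = +1.
v=13: a=13^1·(≡10), b=13^0·(≡3) mod 13; (10|13)=+1, (3|13)=+1; (−1)^{1·0·6}·(+1)^0·(+1)^1 = +1.
v=11: a=11^3·(≡4), b=11^1·(≡2) mod 11; (4|11)=+1, (2|11)=-1; (−1)^{3·1·5}·(+1)^1·(-1)^3 = +1.
v=7: a=7^4·(≡5), b=7^3·(≡1) mod 7; (5|7)=-1, (1|7)=+1; (−1)^{4·3·3}·(-1)^3·(+1)^4 = -1.
v=2: v_2(a)=-7, v_2(b)=-4; units ≡ 7, 5 (mod 8); ε·ε+αω+βω = 1·0+-7·1+-4·0 ≡ 1  ⇒  (a,b)_2 = -1.
Ram(286, 77) = {2, 7}; no ℚ_2-point on the conic.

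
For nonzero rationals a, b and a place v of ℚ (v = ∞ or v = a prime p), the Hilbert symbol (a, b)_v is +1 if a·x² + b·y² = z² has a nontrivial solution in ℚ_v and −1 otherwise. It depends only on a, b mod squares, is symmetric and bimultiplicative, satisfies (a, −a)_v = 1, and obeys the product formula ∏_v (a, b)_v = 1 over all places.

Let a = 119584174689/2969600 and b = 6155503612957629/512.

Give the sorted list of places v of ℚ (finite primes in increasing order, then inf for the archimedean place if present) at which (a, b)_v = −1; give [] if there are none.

(a, b) ≡ (28101, 56202) mod (ℚ^×)²; places V = {2, 3, 5, 7, 17, 19, 23, 29, ∞}.
(a,b)_19: α=1, u≡9; β=3, v≡15 (mod 19); (9|19)=+1, (15|19)=-1; sign (−1)^1·+1^3·-1^1 = +1.
(a,b)_5: α=-2, u≡1; β=0, v≡2 (mod 5); (1|5)=+1, (2|5)=-1; sign (−1)^0·+1^0·-1^-2 = +1.
(a,b)_∞: sgn(28101)=+, sgn(56202)=+, so +1.
(a,b)_29: α=-1, u≡19; β=1, v≡4 (mod 29); (19|29)=-1, (4|29)=+1; sign (−1)^0·-1^1·+1^-1 = -1.
(a,b)_3: α=3, u≡1; β=5, v≡2 (mod 3); (1|3)=+1, (2|3)=-1; sign (−1)^1·+1^5·-1^3 = +1.
(a,b)_7: α=2, u≡3; β=2, v≡6 (mod 7); (3|7)=-1, (6|7)=-1; sign (−1)^0·-1^2·-1^2 = +1.
(a,b)_2: α=-12, β=-9; u≡5, v≡5 (mod 8); ε(u)ε(v)=0·0, αω(v)=-12·1, βω(u)=-9·1; sum ≡ 1  ⇒  -1.
(a,b)_23: α=4, u≡12; β=2, v≡16 (mod 23); (12|23)=+1, (16|23)=+1; sign (−1)^0·+1^2·+1^4 = +1.
(a,b)_17: α=1, u≡13; β=3, v≡9 (mod 17); (13|17)=+1, (9|17)=+1; sign (−1)^0·+1^3·+1^1 = +1.
(28101, 56202 / ℚ) ramifies at {2, 29}: a division algebra.

[2, 29]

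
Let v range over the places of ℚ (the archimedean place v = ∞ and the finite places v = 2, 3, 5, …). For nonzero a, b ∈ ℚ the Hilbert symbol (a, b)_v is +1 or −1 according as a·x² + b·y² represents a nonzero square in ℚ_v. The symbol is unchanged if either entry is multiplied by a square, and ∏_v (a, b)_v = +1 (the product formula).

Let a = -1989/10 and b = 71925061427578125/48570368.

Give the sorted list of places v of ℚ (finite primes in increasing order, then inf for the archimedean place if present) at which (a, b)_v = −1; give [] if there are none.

(a, b) ≡ (-2210, 170) mod (ℚ^×)²; places V = {2, 3, 5, 7, 11, 13, 17, ∞}.
(a,b)_17: α=1, u≡7; β=3, v≡3 (mod 17); (7|17)=-1, (3|17)=-1; sign (−1)^0·-1^3·-1^1 = +1.
(a,b)_5: α=-1, u≡3; β=7, v≡1 (mod 5); (3|5)=-1, (1|5)=+1; sign (−1)^0·-1^7·+1^-1 = -1.
(a,b)_11: α=0, u≡9; β=-2, v≡9 (mod 11); (9|11)=+1, (9|11)=+1; sign (−1)^0·+1^-2·+1^0 = +1.
(a,b)_7: α=0, u≡2; β=-2, v≡1 (mod 7); (2|7)=+1, (1|7)=+1; sign (−1)^0·+1^-2·+1^0 = +1.
(a,b)_13: α=1, u≡12; β=4, v≡3 (mod 13); (12|13)=+1, (3|13)=+1; sign (−1)^0·+1^4·+1^1 = +1.
(a,b)_∞: sgn(-2210)=−, sgn(170)=+, so +1.
(a,b)_3: α=2, u≡1; β=8, v≡2 (mod 3); (1|3)=+1, (2|3)=-1; sign (−1)^0·+1^8·-1^2 = +1.
(a,b)_2: α=-1, β=-13; u≡7, v≡5 (mod 8); ε(u)ε(v)=1·0, αω(v)=-1·1, βω(u)=-13·0; sum ≡ 1  ⇒  -1.
(-2210, 170 / ℚ) ramifies at {2, 5}: a division algebra.

[2, 5]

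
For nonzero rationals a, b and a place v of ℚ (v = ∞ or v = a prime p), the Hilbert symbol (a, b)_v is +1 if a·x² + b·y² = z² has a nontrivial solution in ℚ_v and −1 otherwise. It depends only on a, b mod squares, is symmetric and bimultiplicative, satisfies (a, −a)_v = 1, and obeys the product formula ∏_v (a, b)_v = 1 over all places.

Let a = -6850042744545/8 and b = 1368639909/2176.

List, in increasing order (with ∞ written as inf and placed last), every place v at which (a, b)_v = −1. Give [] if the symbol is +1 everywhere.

Mod squares: a ≡ -4290, b ≡ 714. Check v ∈ {∞, 2, 3, 5, 7, 11, 13, 17, 23}.
v=∞: -4290 < 0 and 714 > 0  ⇒  (a,b)_∞ = +1.
v=13: a=13^3·(≡6), b=13^2·(≡4) mod 13; (6|13)=-1, (4|13)=+1; (−1)^{3·2·6}·(-1)^2·(+1)^3 = +1.
v=2: v_2(a)=-3, v_2(b)=-7; units ≡ 7, 5 (mod 8); ε·ε+αω+βω = 1·0+-3·1+-7·0 ≡ 1  ⇒  (a,b)_2 = -1.
v=11: a=11^1·(≡6), b=11^0·(≡6) mod 11; (6|11)=-1, (6|11)=-1; (−1)^{1·0·5}·(-1)^0·(-1)^1 = -1.
v=7: a=7^2·(≡2), b=7^1·(≡2) mod 7; (2|7)=+1, (2|7)=+1; (−1)^{2·1·3}·(+1)^1·(+1)^2 = +1.
v=23: a=23^2·(≡11), b=23^2·(≡8) mod 23; (11|23)=-1, (8|23)=+1; (−1)^{2·2·11}·(-1)^2·(+1)^2 = +1.
v=3: a=3^7·(≡1), b=3^7·(≡1) mod 3; (1|3)=+1, (1|3)=+1; (−1)^{7·7·1}·(+1)^7·(+1)^7 = -1.
v=5: a=5^1·(≡2), b=5^0·(≡4) mod 5; (2|5)=-1, (4|5)=+1; (−1)^{1·0·2}·(-1)^0·(+1)^1 = +1.
v=17: a=17^0·(≡3), b=17^-1·(≡15) mod 17; (3|17)=-1, (15|17)=+1; (−1)^{0·-1·8}·(-1)^-1·(+1)^0 = -1.
|Ram(-4290, 714)| = 4, even; anisotropic at {2, 3, 11, 17}.

[2, 3, 11, 17]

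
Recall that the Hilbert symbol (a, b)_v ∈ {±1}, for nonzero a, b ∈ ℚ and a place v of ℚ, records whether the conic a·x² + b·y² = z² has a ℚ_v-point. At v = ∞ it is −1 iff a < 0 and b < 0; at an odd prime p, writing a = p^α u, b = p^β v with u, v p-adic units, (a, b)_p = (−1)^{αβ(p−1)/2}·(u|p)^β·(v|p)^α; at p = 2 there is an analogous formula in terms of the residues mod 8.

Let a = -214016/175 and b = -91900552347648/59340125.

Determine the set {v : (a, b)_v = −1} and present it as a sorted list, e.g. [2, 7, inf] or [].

(a, b) ≡ (-1463, -17835) mod (ℚ^×)²; places V = {2, 3, 5, 7, 11, 13, 19, 29, 41, 53, ∞}.
(a,b)_13: α=0, u≡7; β=-2, v≡1 (mod 13); (7|13)=-1, (1|13)=+1; sign (−1)^0·-1^-2·+1^0 = +1.
(a,b)_19: α=1, u≡15; β=2, v≡4 (mod 19); (15|19)=-1, (4|19)=+1; sign (−1)^0·-1^2·+1^1 = +1.
(a,b)_2: α=10, β=16; u≡1, v≡5 (mod 8); ε(u)ε(v)=0·0, αω(v)=10·1, βω(u)=16·0; sum ≡ 0  ⇒  +1.
(a,b)_∞: sgn(-1463)=−, sgn(-17835)=−, so -1.
(a,b)_11: α=1, u≡8; β=2, v≡10 (mod 11); (8|11)=-1, (10|11)=-1; sign (−1)^0·-1^2·-1^1 = -1.
(a,b)_41: α=0, u≡19; β=1, v≡32 (mod 41); (19|41)=-1, (32|41)=+1; sign (−1)^0·-1^1·+1^0 = -1.
(a,b)_5: α=-2, u≡2; β=-3, v≡2 (mod 5); (2|5)=-1, (2|5)=-1; sign (−1)^0·-1^-3·-1^-2 = -1.
(a,b)_3: α=0, u≡1; β=3, v≡1 (mod 3); (1|3)=+1, (1|3)=+1; sign (−1)^0·+1^3·+1^0 = +1.
(a,b)_7: α=-1, u≡4; β=0, v≡1 (mod 7); (4|7)=+1, (1|7)=+1; sign (−1)^0·+1^0·+1^-1 = +1.
(a,b)_29: α=0, u≡4; β=1, v≡4 (mod 29); (4|29)=+1, (4|29)=+1; sign (−1)^0·+1^1·+1^0 = +1.
(a,b)_53: α=0, u≡33; β=-2, v≡45 (mod 53); (33|53)=-1, (45|53)=-1; sign (−1)^0·-1^-2·-1^0 = +1.
(-1463, -17835 / ℚ) ramifies at {5, 11, 41, ∞}: a division algebra.

[5, 11, 41, inf]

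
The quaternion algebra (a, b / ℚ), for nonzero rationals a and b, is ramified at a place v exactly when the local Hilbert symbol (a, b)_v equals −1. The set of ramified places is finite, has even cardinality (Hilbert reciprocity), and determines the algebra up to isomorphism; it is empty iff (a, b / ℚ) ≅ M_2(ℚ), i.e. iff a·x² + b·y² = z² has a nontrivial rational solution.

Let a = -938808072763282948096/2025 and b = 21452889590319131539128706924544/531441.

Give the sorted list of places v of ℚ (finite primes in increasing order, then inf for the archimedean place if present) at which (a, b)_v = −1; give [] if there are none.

[23, 41, 47, 53]

(a, b) ≡ (-94, 949601) mod (ℚ^×)²; places V = {2, 3, 5, 13, 19, 23, 41, 47, 53, ∞}.
(a,b)_41: α=2, u≡27; β=3, v≡18 (mod 41); (27|41)=-1, (18|41)=+1; sign (−1)^0·-1^3·+1^2 = -1.
(a,b)_∞: sgn(-94)=−, sgn(949601)=+, so +1.
(a,b)_53: α=2, u≡22; β=3, v≡35 (mod 53); (22|53)=-1, (35|53)=-1; sign (−1)^0·-1^3·-1^2 = -1.
(a,b)_2: α=17, β=26; u≡1, v≡1 (mod 8); ε(u)ε(v)=0·0, αω(v)=17·0, βω(u)=26·0; sum ≡ 0  ⇒  +1.
(a,b)_5: α=-2, u≡4; β=0, v≡4 (mod 5); (4|5)=+1, (4|5)=+1; sign (−1)^0·+1^0·+1^-2 = +1.
(a,b)_23: α=2, u≡22; β=3, v≡4 (mod 23); (22|23)=-1, (4|23)=+1; sign (−1)^0·-1^3·+1^2 = -1.
(a,b)_47: α=1, u≡41; β=2, v≡11 (mod 47); (41|47)=-1, (11|47)=-1; sign (−1)^0·-1^2·-1^1 = -1.
(a,b)_13: α=2, u≡1; β=2, v≡9 (mod 13); (1|13)=+1, (9|13)=+1; sign (−1)^0·+1^2·+1^2 = +1.
(a,b)_3: α=-4, u≡2; β=-12, v≡2 (mod 3); (2|3)=-1, (2|3)=-1; sign (−1)^0·-1^-12·-1^-4 = +1.
(a,b)_19: α=2, u≡11; β=3, v≡17 (mod 19); (11|19)=+1, (17|19)=+1; sign (−1)^0·+1^3·+1^2 = +1.
Ram(-94, 949601) = {23, 41, 47, 53}; no ℚ_23-point on the conic.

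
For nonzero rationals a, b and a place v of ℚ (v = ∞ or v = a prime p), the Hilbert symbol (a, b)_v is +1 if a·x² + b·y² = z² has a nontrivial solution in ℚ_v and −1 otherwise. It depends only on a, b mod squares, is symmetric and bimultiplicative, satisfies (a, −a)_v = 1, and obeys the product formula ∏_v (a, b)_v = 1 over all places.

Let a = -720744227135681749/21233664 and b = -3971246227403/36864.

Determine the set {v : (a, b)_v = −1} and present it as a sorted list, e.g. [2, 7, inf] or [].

[13, inf]

(a, b) ≡ (-92701, -81309683) mod (ℚ^×)²; places V = {2, 3, 7, 11, 13, 17, 19, 31, 37, 41, ∞}.
(a,b)_3: α=-4, u≡2; β=-2, v≡1 (mod 3); (2|3)=-1, (1|3)=+1; sign (−1)^0·-1^-2·+1^-4 = +1.
(a,b)_13: α=2, u≡6; β=3, v≡7 (mod 13); (6|13)=-1, (7|13)=-1; sign (−1)^0·-1^3·-1^2 = -1.
(a,b)_19: α=1, u≡5; β=1, v≡3 (mod 19); (5|19)=+1, (3|19)=-1; sign (−1)^1·+1^1·-1^1 = +1.
(a,b)_∞: sgn(-92701)=−, sgn(-81309683)=−, so -1.
(a,b)_37: α=2, u≡30; β=1, v≡17 (mod 37); (30|37)=+1, (17|37)=-1; sign (−1)^0·+1^1·-1^2 = +1.
(a,b)_17: α=3, u≡15; β=2, v≡16 (mod 17); (15|17)=+1, (16|17)=+1; sign (−1)^0·+1^2·+1^3 = +1.
(a,b)_11: α=2, u≡8; β=0, v≡6 (mod 11); (8|11)=-1, (6|11)=-1; sign (−1)^0·-1^0·-1^2 = +1.
(a,b)_41: α=1, u≡12; β=1, v≡14 (mod 41); (12|41)=-1, (14|41)=-1; sign (−1)^0·-1^1·-1^1 = +1.
(a,b)_2: α=-18, β=-12; u≡3, v≡5 (mod 8); ε(u)ε(v)=1·0, αω(v)=-18·1, βω(u)=-12·1; sum ≡ 0  ⇒  +1.
(a,b)_7: α=1, u≡1; β=1, v≡5 (mod 7); (1|7)=+1, (5|7)=-1; sign (−1)^1·+1^1·-1^1 = +1.
(a,b)_31: α=2, u≡19; β=1, v≡11 (mod 31); (19|31)=+1, (11|31)=-1; sign (−1)^0·+1^1·-1^2 = +1.
Ram(-92701, -81309683) = {13, ∞}; no ℚ_13-point on the conic.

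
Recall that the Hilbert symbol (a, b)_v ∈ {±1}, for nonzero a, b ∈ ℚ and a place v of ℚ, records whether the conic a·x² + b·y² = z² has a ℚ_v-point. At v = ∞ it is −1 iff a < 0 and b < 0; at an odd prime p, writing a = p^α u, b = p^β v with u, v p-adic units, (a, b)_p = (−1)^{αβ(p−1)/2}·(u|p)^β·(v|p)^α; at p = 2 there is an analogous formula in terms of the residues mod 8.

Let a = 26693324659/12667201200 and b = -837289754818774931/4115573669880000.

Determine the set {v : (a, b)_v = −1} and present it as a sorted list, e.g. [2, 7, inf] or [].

[3, 41]

(a, b) ≡ (110577, -2553) mod (ℚ^×)²; places V = {2, 3, 5, 19, 23, 29, 31, 37, 41, ∞}.
(a,b)_23: α=2, u≡3; β=3, v≡3 (mod 23); (3|23)=+1, (3|23)=+1; sign (−1)^0·+1^3·+1^2 = +1.
(a,b)_31: α=1, u≡1; β=2, v≡14 (mod 31); (1|31)=+1, (14|31)=+1; sign (−1)^0·+1^2·+1^1 = +1.
(a,b)_19: α=-4, u≡4; β=-6, v≡14 (mod 19); (4|19)=+1, (14|19)=-1; sign (−1)^0·+1^-6·-1^-4 = +1.
(a,b)_5: α=-2, u≡3; β=-4, v≡3 (mod 5); (3|5)=-1, (3|5)=-1; sign (−1)^0·-1^-4·-1^-2 = +1.
(a,b)_37: α=2, u≡11; β=3, v≡14 (mod 37); (11|37)=+1, (14|37)=-1; sign (−1)^0·+1^3·-1^2 = +1.
(a,b)_3: α=-5, u≡1; β=-7, v≡1 (mod 3); (1|3)=+1, (1|3)=+1; sign (−1)^1·+1^-7·+1^-5 = -1.
(a,b)_29: α=1, u≡2; β=2, v≡1 (mod 29); (2|29)=-1, (1|29)=+1; sign (−1)^0·-1^2·+1^1 = +1.
(a,b)_41: α=1, u≡37; β=2, v≡28 (mod 41); (37|41)=+1, (28|41)=-1; sign (−1)^0·+1^2·-1^1 = -1.
(a,b)_∞: sgn(110577)=+, sgn(-2553)=−, so +1.
(a,b)_2: α=-4, β=-6; u≡1, v≡7 (mod 8); ε(u)ε(v)=0·1, αω(v)=-4·0, βω(u)=-6·0; sum ≡ 0  ⇒  +1.
Ram(110577, -2553) = {3, 41}; no ℚ_3-point on the conic.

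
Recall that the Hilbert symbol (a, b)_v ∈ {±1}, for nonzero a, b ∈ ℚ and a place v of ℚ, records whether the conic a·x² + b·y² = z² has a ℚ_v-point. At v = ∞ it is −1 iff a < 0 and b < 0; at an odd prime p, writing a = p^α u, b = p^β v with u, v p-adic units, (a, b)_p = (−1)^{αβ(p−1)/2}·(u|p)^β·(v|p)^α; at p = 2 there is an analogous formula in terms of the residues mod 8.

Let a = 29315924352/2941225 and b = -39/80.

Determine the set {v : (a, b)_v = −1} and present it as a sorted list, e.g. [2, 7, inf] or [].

(a, b) ≡ (22, -195) mod (ℚ^×)²; places V = {2, 3, 5, 7, 11, 13, ∞}.
(a,b)_2: α=7, β=-4; u≡3, v≡5 (mod 8); ε(u)ε(v)=1·0, αω(v)=7·1, βω(u)=-4·1; sum ≡ 1  ⇒  -1.
(a,b)_11: α=1, u≡6; β=0, v≡9 (mod 11); (6|11)=-1, (9|11)=+1; sign (−1)^0·-1^0·+1^1 = +1.
(a,b)_∞: sgn(22)=+, sgn(-195)=−, so +1.
(a,b)_3: α=6, u≡1; β=1, v≡1 (mod 3); (1|3)=+1, (1|3)=+1; sign (−1)^0·+1^1·+1^6 = +1.
(a,b)_7: α=-6, u≡2; β=0, v≡1 (mod 7); (2|7)=+1, (1|7)=+1; sign (−1)^0·+1^0·+1^-6 = +1.
(a,b)_13: α=4, u≡4; β=1, v≡5 (mod 13); (4|13)=+1, (5|13)=-1; sign (−1)^0·+1^1·-1^4 = +1.
(a,b)_5: α=-2, u≡3; β=-1, v≡1 (mod 5); (3|5)=-1, (1|5)=+1; sign (−1)^0·-1^-1·+1^-2 = -1.
|Ram(22, -195)| = 2, even; anisotropic at {2, 5}.

[2, 5]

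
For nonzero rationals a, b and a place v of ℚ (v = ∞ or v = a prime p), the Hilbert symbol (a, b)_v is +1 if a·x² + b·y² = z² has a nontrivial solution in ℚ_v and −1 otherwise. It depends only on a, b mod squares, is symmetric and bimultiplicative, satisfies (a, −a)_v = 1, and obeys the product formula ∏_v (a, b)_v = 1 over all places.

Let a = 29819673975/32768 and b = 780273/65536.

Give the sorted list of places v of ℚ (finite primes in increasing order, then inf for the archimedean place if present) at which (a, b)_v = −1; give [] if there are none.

[]

Mod squares: a ≡ 798, b ≡ 57. Check v ∈ {∞, 2, 3, 5, 7, 13, 19}.
v=∞: 798 > 0 and 57 > 0  ⇒  (a,b)_∞ = +1.
v=19: a=19^3·(≡16), b=19^1·(≡13) mod 19; (16|19)=+1, (13|19)=-1; (−1)^{3·1·9}·(+1)^1·(-1)^3 = +1.
v=7: a=7^3·(≡2), b=7^0·(≡2) mod 7; (2|7)=+1, (2|7)=+1; (−1)^{3·0·3}·(+1)^0·(+1)^3 = +1.
v=13: a=13^2·(≡11), b=13^2·(≡5) mod 13; (11|13)=-1, (5|13)=-1; (−1)^{2·2·6}·(-1)^2·(-1)^2 = +1.
v=5: a=5^2·(≡3), b=5^0·(≡3) mod 5; (3|5)=-1, (3|5)=-1; (−1)^{2·0·2}·(-1)^0·(-1)^2 = +1.
v=2: v_2(a)=-15, v_2(b)=-16; units ≡ 7, 1 (mod 8); ε·ε+αω+βω = 1·0+-15·0+-16·0 ≡ 0  ⇒  (a,b)_2 = +1.
v=3: a=3^1·(≡2), b=3^5·(≡1) mod 3; (2|3)=-1, (1|3)=+1; (−1)^{1·5·1}·(-1)^5·(+1)^1 = +1.
Ram(a, b) = ∅: the form 798·x² + 57·y² − z² is isotropic over every ℚ_v, so by Hasse–Minkowski it is isotropic over ℚ.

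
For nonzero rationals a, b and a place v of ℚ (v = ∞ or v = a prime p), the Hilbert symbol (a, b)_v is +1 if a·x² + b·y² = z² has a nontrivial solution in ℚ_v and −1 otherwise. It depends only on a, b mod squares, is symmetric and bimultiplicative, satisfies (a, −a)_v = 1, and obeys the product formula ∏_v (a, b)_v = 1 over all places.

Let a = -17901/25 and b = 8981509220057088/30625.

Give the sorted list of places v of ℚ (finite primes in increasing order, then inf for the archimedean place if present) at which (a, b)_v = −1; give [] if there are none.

[2, 11]

Mod squares: a ≡ -221, b ≡ 138567. Check v ∈ {∞, 2, 3, 5, 7, 11, 13, 17, 19}.
v=17: a=17^1·(≡15), b=17^3·(≡1) mod 17; (15|17)=+1, (1|17)=+1; (−1)^{1·3·8}·(+1)^3·(+1)^1 = +1.
v=7: a=7^0·(≡3), b=7^-2·(≡4) mod 7; (3|7)=-1, (4|7)=+1; (−1)^{0·-2·3}·(-1)^-2·(+1)^0 = +1.
v=3: a=3^4·(≡1), b=3^5·(≡1) mod 3; (1|3)=+1, (1|3)=+1; (−1)^{4·5·1}·(+1)^5·(+1)^4 = +1.
v=11: a=11^0·(≡6), b=11^1·(≡7) mod 11; (6|11)=-1, (7|11)=-1; (−1)^{0·1·5}·(-1)^1·(-1)^0 = -1.
v=13: a=13^1·(≡12), b=13^3·(≡12) mod 13; (12|13)=+1, (12|13)=+1; (−1)^{1·3·6}·(+1)^3·(+1)^1 = +1.
v=19: a=19^0·(≡9), b=19^1·(≡7) mod 19; (9|19)=+1, (7|19)=+1; (−1)^{0·1·9}·(+1)^1·(+1)^0 = +1.
v=∞: -221 < 0 and 138567 > 0  ⇒  (a,b)_∞ = +1.
v=5: a=5^-2·(≡4), b=5^-4·(≡2) mod 5; (4|5)=+1, (2|5)=-1; (−1)^{-2·-4·2}·(+1)^-4·(-1)^-2 = +1.
v=2: v_2(a)=0, v_2(b)=14; units ≡ 3, 7 (mod 8); ε·ε+αω+βω = 1·1+0·0+14·1 ≡ 1  ⇒  (a,b)_2 = -1.
(-221, 138567 / ℚ) ramifies at {2, 11}: a division algebra.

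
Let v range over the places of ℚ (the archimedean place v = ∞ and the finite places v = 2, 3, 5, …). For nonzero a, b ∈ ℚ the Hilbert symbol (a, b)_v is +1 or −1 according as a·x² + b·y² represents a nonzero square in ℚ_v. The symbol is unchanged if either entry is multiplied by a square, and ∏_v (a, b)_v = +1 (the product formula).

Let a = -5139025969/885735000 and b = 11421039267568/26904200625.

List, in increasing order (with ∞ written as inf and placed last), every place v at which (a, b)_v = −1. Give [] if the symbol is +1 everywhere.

(a, b) ≡ (-6, 7) mod (ℚ^×)²; places V = {2, 3, 5, 7, 11, 19, ∞}.
(a,b)_3: α=-11, u≡1; β=-16, v≡1 (mod 3); (1|3)=+1, (1|3)=+1; sign (−1)^0·+1^-16·+1^-11 = +1.
(a,b)_5: α=-4, u≡1; β=-4, v≡3 (mod 5); (1|5)=+1, (3|5)=-1; sign (−1)^0·+1^-4·-1^-4 = +1.
(a,b)_∞: sgn(-6)=−, sgn(7)=+, so +1.
(a,b)_2: α=-3, β=4; u≡5, v≡7 (mod 8); ε(u)ε(v)=0·1, αω(v)=-3·0, βω(u)=4·1; sum ≡ 0  ⇒  +1.
(a,b)_7: α=6, u≡2; β=11, v≡1 (mod 7); (2|7)=+1, (1|7)=+1; sign (−1)^0·+1^11·+1^6 = +1.
(a,b)_11: α=2, u≡9; β=0, v≡8 (mod 11); (9|11)=+1, (8|11)=-1; sign (−1)^0·+1^0·-1^2 = +1.
(a,b)_19: α=2, u≡8; β=2, v≡6 (mod 19); (8|19)=-1, (6|19)=+1; sign (−1)^0·-1^2·+1^2 = +1.
Ram(a, b) = ∅: the form -6·x² + 7·y² − z² is isotropic over every ℚ_v, so by Hasse–Minkowski it is isotropic over ℚ.

[]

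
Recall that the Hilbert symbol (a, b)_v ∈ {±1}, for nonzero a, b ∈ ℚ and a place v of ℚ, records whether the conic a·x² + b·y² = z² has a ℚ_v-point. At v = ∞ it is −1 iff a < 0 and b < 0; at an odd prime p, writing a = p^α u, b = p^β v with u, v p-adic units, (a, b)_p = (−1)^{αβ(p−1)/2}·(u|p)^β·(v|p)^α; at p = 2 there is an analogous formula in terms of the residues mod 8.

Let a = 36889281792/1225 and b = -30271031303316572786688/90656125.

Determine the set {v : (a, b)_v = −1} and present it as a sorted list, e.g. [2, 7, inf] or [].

Mod squares: a ≡ 1778997, b ≡ -4599854985. Check v ∈ {∞, 2, 3, 5, 7, 11, 17, 19, 23, 31, 37, 41, 47}.
v=31: a=31^1·(≡26), b=31^2·(≡19) mod 31; (26|31)=-1, (19|31)=+1; (−1)^{1·2·15}·(-1)^2·(+1)^1 = +1.
v=17: a=17^0·(≡8), b=17^3·(≡9) mod 17; (8|17)=+1, (9|17)=+1; (−1)^{0·3·8}·(+1)^3·(+1)^0 = +1.
v=41: a=41^0·(≡14), b=41^-1·(≡25) mod 41; (14|41)=-1, (25|41)=+1; (−1)^{0·-1·20}·(-1)^-1·(+1)^0 = -1.
v=23: a=23^0·(≡4), b=23^1·(≡14) mod 23; (4|23)=+1, (14|23)=-1; (−1)^{0·1·11}·(+1)^1·(-1)^0 = +1.
v=11: a=11^1·(≡4), b=11^5·(≡2) mod 11; (4|11)=+1, (2|11)=-1; (−1)^{1·5·5}·(+1)^5·(-1)^1 = +1.
v=∞: 1778997 > 0 and -4599854985 < 0  ⇒  (a,b)_∞ = +1.
v=3: a=3^5·(≡1), b=3^5·(≡2) mod 3; (1|3)=+1, (2|3)=-1; (−1)^{5·5·1}·(+1)^5·(-1)^5 = +1.
v=2: v_2(a)=8, v_2(b)=12; units ≡ 5, 7 (mod 8); ε·ε+αω+βω = 0·1+8·0+12·1 ≡ 0  ⇒  (a,b)_2 = +1.
v=7: a=7^-2·(≡5), b=7^-2·(≡2) mod 7; (5|7)=-1, (2|7)=+1; (−1)^{-2·-2·3}·(-1)^-2·(+1)^-2 = +1.
v=37: a=37^1·(≡35), b=37^1·(≡8) mod 37; (35|37)=-1, (8|37)=-1; (−1)^{1·1·18}·(-1)^1·(-1)^1 = +1.
v=47: a=47^1·(≡1), b=47^1·(≡33) mod 47; (1|47)=+1, (33|47)=-1; (−1)^{1·1·23}·(+1)^1·(-1)^1 = +1.
v=19: a=19^0·(≡2), b=19^-2·(≡9) mod 19; (2|19)=-1, (9|19)=+1; (−1)^{0·-2·9}·(-1)^-2·(+1)^0 = +1.
v=5: a=5^-2·(≡3), b=5^-3·(≡3) mod 5; (3|5)=-1, (3|5)=-1; (−1)^{-2·-3·2}·(-1)^-3·(-1)^-2 = -1.
|Ram(1778997, -4599854985)| = 2, even; anisotropic at {5, 41}.

[5, 41]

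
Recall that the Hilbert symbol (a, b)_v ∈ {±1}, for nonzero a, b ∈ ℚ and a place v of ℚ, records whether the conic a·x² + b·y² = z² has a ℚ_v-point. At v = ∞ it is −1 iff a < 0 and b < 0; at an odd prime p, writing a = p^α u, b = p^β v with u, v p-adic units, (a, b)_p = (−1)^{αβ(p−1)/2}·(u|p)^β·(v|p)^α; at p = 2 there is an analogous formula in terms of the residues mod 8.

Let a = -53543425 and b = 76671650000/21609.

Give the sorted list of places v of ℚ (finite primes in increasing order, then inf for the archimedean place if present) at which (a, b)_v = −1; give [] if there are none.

Mod squares: a ≡ -12673, b ≡ 63365. Check v ∈ {∞, 2, 3, 5, 7, 11, 13, 19, 23, 29}.
v=5: a=5^2·(≡3), b=5^5·(≡2) mod 5; (3|5)=-1, (2|5)=-1; (−1)^{2·5·2}·(-1)^5·(-1)^2 = -1.
v=19: a=19^1·(≡5), b=19^1·(≡13) mod 19; (5|19)=+1, (13|19)=-1; (−1)^{1·1·9}·(+1)^1·(-1)^1 = +1.
v=13: a=13^2·(≡11), b=13^0·(≡12) mod 13; (11|13)=-1, (12|13)=+1; (−1)^{2·0·6}·(-1)^0·(+1)^2 = +1.
v=2: v_2(a)=0, v_2(b)=4; units ≡ 7, 5 (mod 8); ε·ε+αω+βω = 1·0+0·1+4·0 ≡ 0  ⇒  (a,b)_2 = +1.
v=∞: -12673 < 0 and 63365 > 0  ⇒  (a,b)_∞ = +1.
v=11: a=11^0·(≡10), b=11^2·(≡1) mod 11; (10|11)=-1, (1|11)=+1; (−1)^{0·2·5}·(-1)^2·(+1)^0 = +1.
v=23: a=23^1·(≡16), b=23^1·(≡1) mod 23; (16|23)=+1, (1|23)=+1; (−1)^{1·1·11}·(+1)^1·(+1)^1 = -1.
v=3: a=3^0·(≡2), b=3^-2·(≡2) mod 3; (2|3)=-1, (2|3)=-1; (−1)^{0·-2·1}·(-1)^-2·(-1)^0 = +1.
v=7: a=7^0·(≡2), b=7^-4·(≡4) mod 7; (2|7)=+1, (4|7)=+1; (−1)^{0·-4·3}·(+1)^-4·(+1)^0 = +1.
v=29: a=29^1·(≡18), b=29^1·(≡10) mod 29; (18|29)=-1, (10|29)=-1; (−1)^{1·1·14}·(-1)^1·(-1)^1 = +1.
Ram(-12673, 63365) = {5, 23}; no ℚ_5-point on the conic.

[5, 23]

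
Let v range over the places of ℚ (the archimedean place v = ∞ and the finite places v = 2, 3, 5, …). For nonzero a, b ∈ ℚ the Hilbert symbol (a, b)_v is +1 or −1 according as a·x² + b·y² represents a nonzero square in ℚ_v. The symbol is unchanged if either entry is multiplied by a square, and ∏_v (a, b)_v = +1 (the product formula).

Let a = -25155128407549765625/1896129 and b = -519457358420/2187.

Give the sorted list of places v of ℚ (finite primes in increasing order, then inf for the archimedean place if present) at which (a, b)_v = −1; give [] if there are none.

(a, b) ≡ (-1265, -15) mod (ℚ^×)²; places V = {2, 3, 5, 7, 11, 13, 17, 23, ∞}.
(a,b)_3: α=-8, u≡1; β=-7, v≡1 (mod 3); (1|3)=+1, (1|3)=+1; sign (−1)^0·+1^-7·+1^-8 = +1.
(a,b)_17: α=-2, u≡6; β=0, v≡9 (mod 17); (6|17)=-1, (9|17)=+1; sign (−1)^0·-1^0·+1^-2 = +1.
(a,b)_11: α=3, u≡10; β=2, v≡10 (mod 11); (10|11)=-1, (10|11)=-1; sign (−1)^0·-1^2·-1^3 = -1.
(a,b)_13: α=2, u≡12; β=2, v≡11 (mod 13); (12|13)=+1, (11|13)=-1; sign (−1)^0·+1^2·-1^2 = +1.
(a,b)_2: α=0, β=2; u≡7, v≡1 (mod 8); ε(u)ε(v)=1·0, αω(v)=0·0, βω(u)=2·0; sum ≡ 0  ⇒  +1.
(a,b)_5: α=7, u≡2; β=1, v≡3 (mod 5); (2|5)=-1, (3|5)=-1; sign (−1)^0·-1^1·-1^7 = +1.
(a,b)_23: α=3, u≡5; β=2, v≡4 (mod 23); (5|23)=-1, (4|23)=+1; sign (−1)^0·-1^2·+1^3 = +1.
(a,b)_7: α=6, u≡4; β=4, v≡5 (mod 7); (4|7)=+1, (5|7)=-1; sign (−1)^0·+1^4·-1^6 = +1.
(a,b)_∞: sgn(-1265)=−, sgn(-15)=−, so -1.
|Ram(-1265, -15)| = 2, even; anisotropic at {11, ∞}.

[11, inf]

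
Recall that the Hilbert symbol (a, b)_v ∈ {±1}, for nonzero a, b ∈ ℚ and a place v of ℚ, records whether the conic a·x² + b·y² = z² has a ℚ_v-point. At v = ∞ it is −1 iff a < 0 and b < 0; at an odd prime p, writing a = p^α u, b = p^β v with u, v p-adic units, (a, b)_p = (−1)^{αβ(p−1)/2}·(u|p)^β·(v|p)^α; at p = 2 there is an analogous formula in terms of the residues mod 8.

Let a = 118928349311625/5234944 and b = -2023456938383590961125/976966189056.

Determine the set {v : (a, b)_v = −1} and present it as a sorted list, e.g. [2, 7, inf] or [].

Mod squares: a ≡ 27265, b ≡ -205. Check v ∈ {∞, 2, 3, 5, 7, 11, 13, 17, 19, 29, 37, 41}.
v=5: a=5^3·(≡2), b=5^3·(≡1) mod 5; (2|5)=-1, (1|5)=+1; (−1)^{3·3·2}·(-1)^3·(+1)^3 = -1.
v=∞: 27265 > 0 and -205 < 0  ⇒  (a,b)_∞ = +1.
v=2: v_2(a)=-8, v_2(b)=-16; units ≡ 1, 3 (mod 8); ε·ε+αω+βω = 0·1+-8·1+-16·0 ≡ 0  ⇒  (a,b)_2 = +1.
v=29: a=29^0·(≡22), b=29^2·(≡26) mod 29; (22|29)=+1, (26|29)=-1; (−1)^{0·2·14}·(+1)^2·(-1)^0 = +1.
v=37: a=37^2·(≡28), b=37^4·(≡18) mod 37; (28|37)=+1, (18|37)=-1; (−1)^{2·4·18}·(+1)^4·(-1)^2 = +1.
v=19: a=19^1·(≡15), b=19^2·(≡4) mod 19; (15|19)=-1, (4|19)=+1; (−1)^{1·2·9}·(-1)^2·(+1)^1 = +1.
v=41: a=41^1·(≡23), b=41^1·(≡21) mod 41; (23|41)=+1, (21|41)=+1; (−1)^{1·1·20}·(+1)^1·(+1)^1 = +1.
v=7: a=7^3·(≡3), b=7^4·(≡3) mod 7; (3|7)=-1, (3|7)=-1; (−1)^{3·4·3}·(-1)^4·(-1)^3 = -1.
v=13: a=13^-2·(≡10), b=13^-2·(≡4) mod 13; (10|13)=+1, (4|13)=+1; (−1)^{-2·-2·6}·(+1)^-2·(+1)^-2 = +1.
v=3: a=3^2·(≡1), b=3^-6·(≡2) mod 3; (1|3)=+1, (2|3)=-1; (−1)^{2·-6·1}·(+1)^-6·(-1)^2 = +1.
v=11: a=11^-2·(≡7), b=11^-2·(≡3) mod 11; (7|11)=-1, (3|11)=+1; (−1)^{-2·-2·5}·(-1)^-2·(+1)^-2 = +1.
v=17: a=17^2·(≡11), b=17^2·(≡4) mod 17; (11|17)=-1, (4|17)=+1; (−1)^{2·2·8}·(-1)^2·(+1)^2 = +1.
Ram(27265, -205) = {5, 7}; no ℚ_5-point on the conic.

[5, 7]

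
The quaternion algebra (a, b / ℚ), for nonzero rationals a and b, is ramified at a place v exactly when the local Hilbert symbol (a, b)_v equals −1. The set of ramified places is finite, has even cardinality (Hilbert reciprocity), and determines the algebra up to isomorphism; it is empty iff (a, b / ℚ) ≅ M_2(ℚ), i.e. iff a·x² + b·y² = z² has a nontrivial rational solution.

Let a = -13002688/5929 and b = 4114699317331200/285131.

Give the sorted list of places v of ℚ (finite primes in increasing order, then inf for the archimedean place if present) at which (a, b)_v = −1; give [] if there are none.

[17, 43]

(a, b) ≡ (-703, 1986127) mod (ℚ^×)²; places V = {2, 3, 5, 7, 11, 13, 17, 19, 23, 37, 43, ∞}.
(a,b)_11: α=-2, u≡1; β=-1, v≡3 (mod 11); (1|11)=+1, (3|11)=+1; sign (−1)^0·+1^-1·+1^-2 = +1.
(a,b)_2: α=6, β=8; u≡1, v≡7 (mod 8); ε(u)ε(v)=0·1, αω(v)=6·0, βω(u)=8·0; sum ≡ 0  ⇒  +1.
(a,b)_∞: sgn(-703)=−, sgn(1986127)=+, so +1.
(a,b)_19: α=1, u≡9; β=1, v≡10 (mod 19); (9|19)=+1, (10|19)=-1; sign (−1)^1·+1^1·-1^1 = +1.
(a,b)_7: α=-2, u≡4; β=-2, v≡5 (mod 7); (4|7)=+1, (5|7)=-1; sign (−1)^0·+1^-2·-1^-2 = +1.
(a,b)_43: α=0, u≡18; β=1, v≡42 (mod 43); (18|43)=-1, (42|43)=-1; sign (−1)^0·-1^1·-1^0 = -1.
(a,b)_5: α=0, u≡3; β=2, v≡3 (mod 5); (3|5)=-1, (3|5)=-1; sign (−1)^0·-1^2·-1^0 = +1.
(a,b)_23: α=0, u≡15; β=-2, v≡18 (mod 23); (15|23)=-1, (18|23)=+1; sign (−1)^0·-1^-2·+1^0 = +1.
(a,b)_17: α=2, u≡11; β=3, v≡11 (mod 17); (11|17)=-1, (11|17)=-1; sign (−1)^0·-1^3·-1^2 = -1.
(a,b)_13: α=0, u≡3; β=1, v≡1 (mod 13); (3|13)=+1, (1|13)=+1; sign (−1)^0·+1^1·+1^0 = +1.
(a,b)_37: α=1, u≡29; β=2, v≡16 (mod 37); (29|37)=-1, (16|37)=+1; sign (−1)^0·-1^2·+1^1 = +1.
(a,b)_3: α=0, u≡2; β=2, v≡1 (mod 3); (2|3)=-1, (1|3)=+1; sign (−1)^0·-1^2·+1^0 = +1.
|Ram(-703, 1986127)| = 2, even; anisotropic at {17, 43}.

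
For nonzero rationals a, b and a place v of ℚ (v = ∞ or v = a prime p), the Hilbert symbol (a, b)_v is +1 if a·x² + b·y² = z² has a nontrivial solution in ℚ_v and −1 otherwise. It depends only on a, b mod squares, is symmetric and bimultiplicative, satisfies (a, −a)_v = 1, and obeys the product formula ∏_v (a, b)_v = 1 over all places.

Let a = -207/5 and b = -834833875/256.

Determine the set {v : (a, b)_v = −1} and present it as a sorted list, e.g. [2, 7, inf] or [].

[5, 19, 23, inf]

(a, b) ≡ (-115, -33393355) mod (ℚ^×)²; places V = {2, 3, 5, 17, 19, 23, 29, 31, ∞}.
(a,b)_2: α=0, β=-8; u≡5, v≡5 (mod 8); ε(u)ε(v)=0·0, αω(v)=0·1, βω(u)=-8·1; sum ≡ 0  ⇒  +1.
(a,b)_3: α=2, u≡2; β=0, v≡2 (mod 3); (2|3)=-1, (2|3)=-1; sign (−1)^0·-1^0·-1^2 = +1.
(a,b)_19: α=0, u≡8; β=1, v≡8 (mod 19); (8|19)=-1, (8|19)=-1; sign (−1)^0·-1^1·-1^0 = -1.
(a,b)_∞: sgn(-115)=−, sgn(-33393355)=−, so -1.
(a,b)_17: α=0, u≡13; β=1, v≡8 (mod 17); (13|17)=+1, (8|17)=+1; sign (−1)^0·+1^1·+1^0 = +1.
(a,b)_23: α=1, u≡12; β=1, v≡1 (mod 23); (12|23)=+1, (1|23)=+1; sign (−1)^1·+1^1·+1^1 = -1.
(a,b)_31: α=0, u≡2; β=1, v≡5 (mod 31); (2|31)=+1, (5|31)=+1; sign (−1)^0·+1^1·+1^0 = +1.
(a,b)_29: α=0, u≡5; β=1, v≡18 (mod 29); (5|29)=+1, (18|29)=-1; sign (−1)^0·+1^1·-1^0 = +1.
(a,b)_5: α=-1, u≡3; β=3, v≡4 (mod 5); (3|5)=-1, (4|5)=+1; sign (−1)^0·-1^3·+1^-1 = -1.
(-115, -33393355 / ℚ) ramifies at {5, 19, 23, ∞}: a division algebra.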